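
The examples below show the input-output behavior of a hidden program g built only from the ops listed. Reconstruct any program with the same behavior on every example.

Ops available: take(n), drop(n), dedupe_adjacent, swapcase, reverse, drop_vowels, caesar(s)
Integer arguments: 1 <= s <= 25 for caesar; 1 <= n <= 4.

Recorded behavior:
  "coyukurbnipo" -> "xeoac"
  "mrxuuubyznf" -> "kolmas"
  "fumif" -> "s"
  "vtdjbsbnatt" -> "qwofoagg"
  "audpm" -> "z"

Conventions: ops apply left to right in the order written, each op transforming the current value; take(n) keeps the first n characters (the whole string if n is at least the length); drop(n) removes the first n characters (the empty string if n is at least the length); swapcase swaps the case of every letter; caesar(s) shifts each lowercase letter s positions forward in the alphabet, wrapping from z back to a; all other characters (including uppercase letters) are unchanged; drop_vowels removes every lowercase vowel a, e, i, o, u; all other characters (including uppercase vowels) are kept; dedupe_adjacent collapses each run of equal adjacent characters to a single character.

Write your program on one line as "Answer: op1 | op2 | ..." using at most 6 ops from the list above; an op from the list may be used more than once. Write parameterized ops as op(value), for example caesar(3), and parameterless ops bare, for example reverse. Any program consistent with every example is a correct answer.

drop_vowels | reverse | caesar(11) | reverse | caesar(2) | drop(2)

Check, running the answer program on each example:
  "coyukurbnipo" -> "cykrbnp" -> "pnbrkyc" -> "aymcvjn" -> "njvcmya" -> "plxeoac" -> "xeoac"
  "mrxuuubyznf" -> "mrxbyznf" -> "fnzybxrm" -> "qykjmicx" -> "xcimjkyq" -> "zekolmas" -> "kolmas"
  "fumif" -> "fmf" -> "fmf" -> "qxq" -> "qxq" -> "szs" -> "s"
  "vtdjbsbnatt" -> "vtdjbsbntt" -> "ttnbsbjdtv" -> "eeymdmuoeg" -> "geoumdmyee" -> "igqwofoagg" -> "qwofoagg"
  "audpm" -> "dpm" -> "mpd" -> "xao" -> "oax" -> "qcz" -> "z"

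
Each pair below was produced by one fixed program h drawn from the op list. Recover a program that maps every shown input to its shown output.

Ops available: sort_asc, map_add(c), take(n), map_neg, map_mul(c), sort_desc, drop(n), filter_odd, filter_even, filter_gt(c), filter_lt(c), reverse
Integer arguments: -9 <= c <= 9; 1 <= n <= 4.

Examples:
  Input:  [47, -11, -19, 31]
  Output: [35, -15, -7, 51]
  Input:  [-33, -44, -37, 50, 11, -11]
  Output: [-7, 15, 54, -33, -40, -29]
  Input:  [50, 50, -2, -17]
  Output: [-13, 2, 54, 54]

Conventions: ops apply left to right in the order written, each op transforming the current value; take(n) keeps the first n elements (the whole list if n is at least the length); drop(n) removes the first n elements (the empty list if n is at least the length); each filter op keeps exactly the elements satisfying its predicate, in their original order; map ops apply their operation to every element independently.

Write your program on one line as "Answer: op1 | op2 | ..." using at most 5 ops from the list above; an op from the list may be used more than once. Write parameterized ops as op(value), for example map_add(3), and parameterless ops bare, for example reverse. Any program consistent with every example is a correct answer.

map_add(2) | map_add(4) | reverse | map_add(-2)

Check, running the answer program on each example:
  [47, -11, -19, 31] -> [49, -9, -17, 33] -> [53, -5, -13, 37] -> [37, -13, -5, 53] -> [35, -15, -7, 51]
  [-33, -44, -37, 50, 11, -11] -> [-31, -42, -35, 52, 13, -9] -> [-27, -38, -31, 56, 17, -5] -> [-5, 17, 56, -31, -38, -27] -> [-7, 15, 54, -33, -40, -29]
  [50, 50, -2, -17] -> [52, 52, 0, -15] -> [56, 56, 4, -11] -> [-11, 4, 56, 56] -> [-13, 2, 54, 54]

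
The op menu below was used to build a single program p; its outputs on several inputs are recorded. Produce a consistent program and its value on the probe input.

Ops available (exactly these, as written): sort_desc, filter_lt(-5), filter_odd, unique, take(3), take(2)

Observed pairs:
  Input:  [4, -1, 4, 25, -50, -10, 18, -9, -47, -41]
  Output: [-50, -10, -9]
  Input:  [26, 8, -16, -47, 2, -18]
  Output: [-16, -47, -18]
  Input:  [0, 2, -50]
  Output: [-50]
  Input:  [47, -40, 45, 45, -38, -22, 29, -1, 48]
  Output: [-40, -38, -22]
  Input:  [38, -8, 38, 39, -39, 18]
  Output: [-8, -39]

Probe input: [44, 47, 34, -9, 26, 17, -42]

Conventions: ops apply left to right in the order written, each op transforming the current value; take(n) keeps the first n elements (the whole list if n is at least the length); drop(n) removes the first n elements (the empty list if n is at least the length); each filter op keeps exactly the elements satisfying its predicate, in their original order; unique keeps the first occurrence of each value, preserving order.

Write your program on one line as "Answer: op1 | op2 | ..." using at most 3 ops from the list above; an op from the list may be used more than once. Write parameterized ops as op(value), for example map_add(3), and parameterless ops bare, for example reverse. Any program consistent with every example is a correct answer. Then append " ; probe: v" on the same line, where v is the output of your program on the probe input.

filter_lt(-5) | take(3) ; probe: [-9, -42]

Check, running the answer program on each example:
  [4, -1, 4, 25, -50, -10, 18, -9, -47, -41] -> [-50, -10, -9, -47, -41] -> [-50, -10, -9]
  [26, 8, -16, -47, 2, -18] -> [-16, -47, -18] -> [-16, -47, -18]
  [0, 2, -50] -> [-50] -> [-50]
  [47, -40, 45, 45, -38, -22, 29, -1, 48] -> [-40, -38, -22] -> [-40, -38, -22]
  [38, -8, 38, 39, -39, 18] -> [-8, -39] -> [-8, -39]
  probe: [44, 47, 34, -9, 26, 17, -42] -> [-9, -42] -> [-9, -42]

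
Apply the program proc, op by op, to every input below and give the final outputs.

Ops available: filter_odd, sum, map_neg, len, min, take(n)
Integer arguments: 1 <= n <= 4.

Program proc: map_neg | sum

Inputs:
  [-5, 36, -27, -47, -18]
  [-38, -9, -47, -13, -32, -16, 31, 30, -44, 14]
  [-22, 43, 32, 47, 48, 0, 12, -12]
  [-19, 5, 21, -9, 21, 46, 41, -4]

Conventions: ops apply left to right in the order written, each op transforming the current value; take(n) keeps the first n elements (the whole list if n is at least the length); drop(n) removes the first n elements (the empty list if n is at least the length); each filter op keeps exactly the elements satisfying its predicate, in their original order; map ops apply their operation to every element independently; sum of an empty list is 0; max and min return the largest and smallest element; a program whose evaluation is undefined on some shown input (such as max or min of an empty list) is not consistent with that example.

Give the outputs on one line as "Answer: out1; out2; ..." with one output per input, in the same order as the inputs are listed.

61; 124; -148; -102

Execution, op by op:
  [-5, 36, -27, -47, -18] -> [5, -36, 27, 47, 18] -> 61
  [-38, -9, -47, -13, -32, -16, 31, 30, -44, 14] -> [38, 9, 47, 13, 32, 16, -31, -30, 44, -14] -> 124
  [-22, 43, 32, 47, 48, 0, 12, -12] -> [22, -43, -32, -47, -48, 0, -12, 12] -> -148
  [-19, 5, 21, -9, 21, 46, 41, -4] -> [19, -5, -21, 9, -21, -46, -41, 4] -> -102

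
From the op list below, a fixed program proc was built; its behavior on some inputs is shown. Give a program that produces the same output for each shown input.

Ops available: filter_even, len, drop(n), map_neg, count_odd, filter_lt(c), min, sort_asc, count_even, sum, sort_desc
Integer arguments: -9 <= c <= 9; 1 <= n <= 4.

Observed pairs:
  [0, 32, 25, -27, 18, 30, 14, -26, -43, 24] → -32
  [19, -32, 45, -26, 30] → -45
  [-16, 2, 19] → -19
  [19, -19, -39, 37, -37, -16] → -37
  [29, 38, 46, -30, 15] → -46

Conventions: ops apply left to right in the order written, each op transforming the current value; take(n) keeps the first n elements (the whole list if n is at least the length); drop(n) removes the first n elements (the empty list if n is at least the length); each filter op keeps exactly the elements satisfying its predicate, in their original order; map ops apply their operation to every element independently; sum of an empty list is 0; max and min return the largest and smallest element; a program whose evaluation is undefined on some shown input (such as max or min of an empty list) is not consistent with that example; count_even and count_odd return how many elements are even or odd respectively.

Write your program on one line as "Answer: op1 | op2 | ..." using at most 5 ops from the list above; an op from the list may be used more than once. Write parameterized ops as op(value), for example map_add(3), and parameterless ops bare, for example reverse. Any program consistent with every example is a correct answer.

drop(1) | map_neg | sort_asc | filter_lt(0) | min

Check, running the answer program on each example:
  [0, 32, 25, -27, 18, 30, 14, -26, -43, 24] -> [32, 25, -27, 18, 30, 14, -26, -43, 24] -> [-32, -25, 27, -18, -30, -14, 26, 43, -24] -> [-32, -30, -25, -24, -18, -14, 26, 27, 43] -> [-32, -30, -25, -24, -18, -14] -> -32
  [19, -32, 45, -26, 30] -> [-32, 45, -26, 30] -> [32, -45, 26, -30] -> [-45, -30, 26, 32] -> [-45, -30] -> -45
  [-16, 2, 19] -> [2, 19] -> [-2, -19] -> [-19, -2] -> [-19, -2] -> -19
  [19, -19, -39, 37, -37, -16] -> [-19, -39, 37, -37, -16] -> [19, 39, -37, 37, 16] -> [-37, 16, 19, 37, 39] -> [-37] -> -37
  [29, 38, 46, -30, 15] -> [38, 46, -30, 15] -> [-38, -46, 30, -15] -> [-46, -38, -15, 30] -> [-46, -38, -15] -> -46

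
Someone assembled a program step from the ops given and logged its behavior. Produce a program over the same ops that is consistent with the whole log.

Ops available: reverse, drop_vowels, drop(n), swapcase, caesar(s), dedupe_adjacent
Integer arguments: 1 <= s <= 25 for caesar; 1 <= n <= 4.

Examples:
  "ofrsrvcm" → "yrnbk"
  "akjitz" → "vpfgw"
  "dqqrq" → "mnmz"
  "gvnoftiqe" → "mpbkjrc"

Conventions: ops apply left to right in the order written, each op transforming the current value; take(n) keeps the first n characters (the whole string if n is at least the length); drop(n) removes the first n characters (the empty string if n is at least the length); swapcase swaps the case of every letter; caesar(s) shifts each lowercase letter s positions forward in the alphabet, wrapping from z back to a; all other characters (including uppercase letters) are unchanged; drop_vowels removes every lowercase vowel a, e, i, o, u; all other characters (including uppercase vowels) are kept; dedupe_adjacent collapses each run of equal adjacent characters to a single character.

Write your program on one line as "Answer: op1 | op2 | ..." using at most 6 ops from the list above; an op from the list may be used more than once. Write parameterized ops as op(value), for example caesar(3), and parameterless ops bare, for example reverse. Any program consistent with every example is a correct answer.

dedupe_adjacent | caesar(22) | drop_vowels | dedupe_adjacent | reverse

Check, running the answer program on each example:
  "ofrsrvcm" -> "ofrsrvcm" -> "kbnonryi" -> "kbnnry" -> "kbnry" -> "yrnbk"
  "akjitz" -> "akjitz" -> "wgfepv" -> "wgfpv" -> "wgfpv" -> "vpfgw"
  "dqqrq" -> "dqrq" -> "zmnm" -> "zmnm" -> "zmnm" -> "mnmz"
  "gvnoftiqe" -> "gvnoftiqe" -> "crjkbpema" -> "crjkbpm" -> "crjkbpm" -> "mpbkjrc"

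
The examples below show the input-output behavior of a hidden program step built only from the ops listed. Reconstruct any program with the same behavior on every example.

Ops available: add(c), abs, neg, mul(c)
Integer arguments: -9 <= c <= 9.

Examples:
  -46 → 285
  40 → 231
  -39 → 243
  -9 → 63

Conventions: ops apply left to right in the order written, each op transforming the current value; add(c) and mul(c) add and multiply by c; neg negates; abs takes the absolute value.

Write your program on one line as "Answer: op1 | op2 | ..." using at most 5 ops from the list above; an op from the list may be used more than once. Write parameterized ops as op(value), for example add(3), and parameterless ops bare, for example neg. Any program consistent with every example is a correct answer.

add(-1) | mul(-6) | add(-6) | add(9) | abs

Check, running the answer program on each example:
  -46 -> -47 -> 282 -> 276 -> 285 -> 285
  40 -> 39 -> -234 -> -240 -> -231 -> 231
  -39 -> -40 -> 240 -> 234 -> 243 -> 243
  -9 -> -10 -> 60 -> 54 -> 63 -> 63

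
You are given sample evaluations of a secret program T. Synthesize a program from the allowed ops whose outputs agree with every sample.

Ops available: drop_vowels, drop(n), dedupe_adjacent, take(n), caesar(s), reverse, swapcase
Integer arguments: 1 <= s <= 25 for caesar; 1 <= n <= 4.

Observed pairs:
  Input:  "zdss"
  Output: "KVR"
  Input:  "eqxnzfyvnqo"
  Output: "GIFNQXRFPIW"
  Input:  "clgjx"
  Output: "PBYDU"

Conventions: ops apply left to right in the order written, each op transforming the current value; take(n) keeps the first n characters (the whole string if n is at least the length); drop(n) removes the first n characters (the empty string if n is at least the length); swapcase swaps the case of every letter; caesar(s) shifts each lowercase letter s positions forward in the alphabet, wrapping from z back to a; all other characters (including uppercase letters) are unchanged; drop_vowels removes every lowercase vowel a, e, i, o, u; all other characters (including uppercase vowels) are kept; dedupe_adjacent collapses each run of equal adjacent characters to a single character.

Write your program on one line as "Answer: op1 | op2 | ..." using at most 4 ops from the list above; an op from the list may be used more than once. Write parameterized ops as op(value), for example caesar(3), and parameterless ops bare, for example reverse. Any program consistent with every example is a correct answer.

caesar(18) | swapcase | reverse | dedupe_adjacent

Check, running the answer program on each example:
  "zdss" -> "rvkk" -> "RVKK" -> "KKVR" -> "KVR"
  "eqxnzfyvnqo" -> "wipfrxqnfig" -> "WIPFRXQNFIG" -> "GIFNQXRFPIW" -> "GIFNQXRFPIW"
  "clgjx" -> "udybp" -> "UDYBP" -> "PBYDU" -> "PBYDU"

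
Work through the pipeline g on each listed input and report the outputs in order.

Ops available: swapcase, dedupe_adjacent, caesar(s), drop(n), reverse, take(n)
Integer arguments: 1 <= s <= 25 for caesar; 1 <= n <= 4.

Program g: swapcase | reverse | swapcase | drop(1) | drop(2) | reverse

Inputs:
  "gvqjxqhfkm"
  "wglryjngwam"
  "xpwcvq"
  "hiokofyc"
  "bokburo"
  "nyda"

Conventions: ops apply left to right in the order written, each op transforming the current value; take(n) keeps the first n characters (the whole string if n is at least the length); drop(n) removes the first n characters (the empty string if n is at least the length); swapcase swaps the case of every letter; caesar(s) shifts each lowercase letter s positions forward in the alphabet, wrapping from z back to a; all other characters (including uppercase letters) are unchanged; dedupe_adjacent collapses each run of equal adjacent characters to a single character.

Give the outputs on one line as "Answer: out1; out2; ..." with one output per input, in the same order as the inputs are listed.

"gvqjxqh"; "wglryjng"; "xpw"; "hioko"; "bokb"; "n"

Execution, op by op:
  "gvqjxqhfkm" -> "GVQJXQHFKM" -> "MKFHQXJQVG" -> "mkfhqxjqvg" -> "kfhqxjqvg" -> "hqxjqvg" -> "gvqjxqh"
  "wglryjngwam" -> "WGLRYJNGWAM" -> "MAWGNJYRLGW" -> "mawgnjyrlgw" -> "awgnjyrlgw" -> "gnjyrlgw" -> "wglryjng"
  "xpwcvq" -> "XPWCVQ" -> "QVCWPX" -> "qvcwpx" -> "vcwpx" -> "wpx" -> "xpw"
  "hiokofyc" -> "HIOKOFYC" -> "CYFOKOIH" -> "cyfokoih" -> "yfokoih" -> "okoih" -> "hioko"
  "bokburo" -> "BOKBURO" -> "ORUBKOB" -> "orubkob" -> "rubkob" -> "bkob" -> "bokb"
  "nyda" -> "NYDA" -> "ADYN" -> "adyn" -> "dyn" -> "n" -> "n"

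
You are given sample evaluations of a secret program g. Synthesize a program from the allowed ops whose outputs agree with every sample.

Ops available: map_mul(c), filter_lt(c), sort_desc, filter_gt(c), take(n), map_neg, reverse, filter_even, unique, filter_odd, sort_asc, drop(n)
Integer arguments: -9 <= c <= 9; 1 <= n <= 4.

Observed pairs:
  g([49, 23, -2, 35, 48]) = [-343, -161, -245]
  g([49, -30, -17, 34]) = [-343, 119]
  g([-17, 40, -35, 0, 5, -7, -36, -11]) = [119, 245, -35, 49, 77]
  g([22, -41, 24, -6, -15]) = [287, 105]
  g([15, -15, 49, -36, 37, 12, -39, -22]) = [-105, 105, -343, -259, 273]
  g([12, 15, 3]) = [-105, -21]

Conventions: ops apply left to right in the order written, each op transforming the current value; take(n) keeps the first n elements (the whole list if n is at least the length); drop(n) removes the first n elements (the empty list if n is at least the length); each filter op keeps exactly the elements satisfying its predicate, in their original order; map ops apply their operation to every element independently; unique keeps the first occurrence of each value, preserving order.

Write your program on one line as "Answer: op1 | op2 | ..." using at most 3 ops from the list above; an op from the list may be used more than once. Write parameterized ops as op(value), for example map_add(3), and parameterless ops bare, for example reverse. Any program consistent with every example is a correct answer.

map_mul(7) | filter_odd | map_neg

Check, running the answer program on each example:
  [49, 23, -2, 35, 48] -> [343, 161, -14, 245, 336] -> [343, 161, 245] -> [-343, -161, -245]
  [49, -30, -17, 34] -> [343, -210, -119, 238] -> [343, -119] -> [-343, 119]
  [-17, 40, -35, 0, 5, -7, -36, -11] -> [-119, 280, -245, 0, 35, -49, -252, -77] -> [-119, -245, 35, -49, -77] -> [119, 245, -35, 49, 77]
  [22, -41, 24, -6, -15] -> [154, -287, 168, -42, -105] -> [-287, -105] -> [287, 105]
  [15, -15, 49, -36, 37, 12, -39, -22] -> [105, -105, 343, -252, 259, 84, -273, -154] -> [105, -105, 343, 259, -273] -> [-105, 105, -343, -259, 273]
  [12, 15, 3] -> [84, 105, 21] -> [105, 21] -> [-105, -21]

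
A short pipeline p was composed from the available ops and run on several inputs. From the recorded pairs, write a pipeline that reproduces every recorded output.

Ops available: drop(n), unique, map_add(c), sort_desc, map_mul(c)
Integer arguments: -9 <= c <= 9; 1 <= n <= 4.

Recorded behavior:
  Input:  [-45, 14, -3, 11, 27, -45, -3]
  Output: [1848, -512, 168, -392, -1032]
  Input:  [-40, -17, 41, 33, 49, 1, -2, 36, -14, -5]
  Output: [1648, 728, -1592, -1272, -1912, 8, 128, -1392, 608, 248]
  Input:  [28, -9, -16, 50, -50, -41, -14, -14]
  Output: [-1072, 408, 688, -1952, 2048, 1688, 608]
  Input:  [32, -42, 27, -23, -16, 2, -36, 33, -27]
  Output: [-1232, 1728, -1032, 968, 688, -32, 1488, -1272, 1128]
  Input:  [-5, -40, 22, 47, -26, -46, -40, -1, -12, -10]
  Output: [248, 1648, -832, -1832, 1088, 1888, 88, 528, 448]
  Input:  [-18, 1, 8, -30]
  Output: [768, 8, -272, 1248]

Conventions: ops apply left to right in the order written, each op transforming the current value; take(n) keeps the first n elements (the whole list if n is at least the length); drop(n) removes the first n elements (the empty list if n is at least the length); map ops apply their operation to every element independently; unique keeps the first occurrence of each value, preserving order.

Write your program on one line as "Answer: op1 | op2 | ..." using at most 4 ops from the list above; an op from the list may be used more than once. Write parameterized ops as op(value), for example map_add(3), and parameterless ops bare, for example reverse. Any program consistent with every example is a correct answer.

unique | map_mul(5) | map_add(-6) | map_mul(-8)

Check, running the answer program on each example:
  [-45, 14, -3, 11, 27, -45, -3] -> [-45, 14, -3, 11, 27] -> [-225, 70, -15, 55, 135] -> [-231, 64, -21, 49, 129] -> [1848, -512, 168, -392, -1032]
  [-40, -17, 41, 33, 49, 1, -2, 36, -14, -5] -> [-40, -17, 41, 33, 49, 1, -2, 36, -14, -5] -> [-200, -85, 205, 165, 245, 5, -10, 180, -70, -25] -> [-206, -91, 199, 159, 239, -1, -16, 174, -76, -31] -> [1648, 728, -1592, -1272, -1912, 8, 128, -1392, 608, 248]
  [28, -9, -16, 50, -50, -41, -14, -14] -> [28, -9, -16, 50, -50, -41, -14] -> [140, -45, -80, 250, -250, -205, -70] -> [134, -51, -86, 244, -256, -211, -76] -> [-1072, 408, 688, -1952, 2048, 1688, 608]
  [32, -42, 27, -23, -16, 2, -36, 33, -27] -> [32, -42, 27, -23, -16, 2, -36, 33, -27] -> [160, -210, 135, -115, -80, 10, -180, 165, -135] -> [154, -216, 129, -121, -86, 4, -186, 159, -141] -> [-1232, 1728, -1032, 968, 688, -32, 1488, -1272, 1128]
  [-5, -40, 22, 47, -26, -46, -40, -1, -12, -10] -> [-5, -40, 22, 47, -26, -46, -1, -12, -10] -> [-25, -200, 110, 235, -130, -230, -5, -60, -50] -> [-31, -206, 104, 229, -136, -236, -11, -66, -56] -> [248, 1648, -832, -1832, 1088, 1888, 88, 528, 448]
  [-18, 1, 8, -30] -> [-18, 1, 8, -30] -> [-90, 5, 40, -150] -> [-96, -1, 34, -156] -> [768, 8, -272, 1248]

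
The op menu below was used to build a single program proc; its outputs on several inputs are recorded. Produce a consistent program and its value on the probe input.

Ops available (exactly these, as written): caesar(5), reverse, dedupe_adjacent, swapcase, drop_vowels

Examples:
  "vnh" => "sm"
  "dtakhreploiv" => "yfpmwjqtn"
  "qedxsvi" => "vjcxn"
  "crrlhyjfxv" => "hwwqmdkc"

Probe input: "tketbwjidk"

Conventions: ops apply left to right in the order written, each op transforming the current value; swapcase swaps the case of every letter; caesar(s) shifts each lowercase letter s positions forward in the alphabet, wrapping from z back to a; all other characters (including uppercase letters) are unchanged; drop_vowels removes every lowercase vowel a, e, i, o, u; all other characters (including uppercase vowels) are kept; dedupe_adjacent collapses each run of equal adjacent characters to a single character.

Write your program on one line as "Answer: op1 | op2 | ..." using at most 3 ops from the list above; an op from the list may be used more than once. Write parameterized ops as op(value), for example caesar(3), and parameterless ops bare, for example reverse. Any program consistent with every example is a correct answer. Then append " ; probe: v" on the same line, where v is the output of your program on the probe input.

caesar(5) | drop_vowels ; probe: "ypjygbnp"

Check, running the answer program on each example:
  "vnh" -> "asm" -> "sm"
  "dtakhreploiv" -> "iyfpmwjuqtna" -> "yfpmwjqtn"
  "qedxsvi" -> "vjicxan" -> "vjcxn"
  "crrlhyjfxv" -> "hwwqmdokca" -> "hwwqmdkc"
  probe: "tketbwjidk" -> "ypjygbonip" -> "ypjygbnp"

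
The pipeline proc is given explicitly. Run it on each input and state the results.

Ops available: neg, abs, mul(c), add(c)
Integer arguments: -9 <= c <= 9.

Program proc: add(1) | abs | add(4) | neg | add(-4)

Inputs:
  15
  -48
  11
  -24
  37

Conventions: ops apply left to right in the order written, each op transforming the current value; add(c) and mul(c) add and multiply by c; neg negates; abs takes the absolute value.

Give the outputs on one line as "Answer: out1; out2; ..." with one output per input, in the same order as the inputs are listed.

-24; -55; -20; -31; -46

Execution, op by op:
  15 -> 16 -> 16 -> 20 -> -20 -> -24
  -48 -> -47 -> 47 -> 51 -> -51 -> -55
  11 -> 12 -> 12 -> 16 -> -16 -> -20
  -24 -> -23 -> 23 -> 27 -> -27 -> -31
  37 -> 38 -> 38 -> 42 -> -42 -> -46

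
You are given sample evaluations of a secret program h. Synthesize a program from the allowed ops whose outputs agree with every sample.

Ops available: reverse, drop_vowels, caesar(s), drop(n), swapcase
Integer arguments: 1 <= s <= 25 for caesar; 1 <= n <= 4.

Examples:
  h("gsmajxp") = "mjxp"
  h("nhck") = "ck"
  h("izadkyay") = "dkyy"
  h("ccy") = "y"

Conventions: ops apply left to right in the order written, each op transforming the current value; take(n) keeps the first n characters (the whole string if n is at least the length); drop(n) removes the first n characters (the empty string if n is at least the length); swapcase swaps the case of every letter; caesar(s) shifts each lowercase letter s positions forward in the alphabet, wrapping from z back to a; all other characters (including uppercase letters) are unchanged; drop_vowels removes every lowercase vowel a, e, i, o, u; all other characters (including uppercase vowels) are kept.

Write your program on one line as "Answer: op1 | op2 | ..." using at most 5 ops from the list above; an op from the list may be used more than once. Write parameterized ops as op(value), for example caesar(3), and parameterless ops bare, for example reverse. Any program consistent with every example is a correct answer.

drop(2) | reverse | drop_vowels | reverse

Check, running the answer program on each example:
  "gsmajxp" -> "majxp" -> "pxjam" -> "pxjm" -> "mjxp"
  "nhck" -> "ck" -> "kc" -> "kc" -> "ck"
  "izadkyay" -> "adkyay" -> "yaykda" -> "yykd" -> "dkyy"
  "ccy" -> "y" -> "y" -> "y" -> "y"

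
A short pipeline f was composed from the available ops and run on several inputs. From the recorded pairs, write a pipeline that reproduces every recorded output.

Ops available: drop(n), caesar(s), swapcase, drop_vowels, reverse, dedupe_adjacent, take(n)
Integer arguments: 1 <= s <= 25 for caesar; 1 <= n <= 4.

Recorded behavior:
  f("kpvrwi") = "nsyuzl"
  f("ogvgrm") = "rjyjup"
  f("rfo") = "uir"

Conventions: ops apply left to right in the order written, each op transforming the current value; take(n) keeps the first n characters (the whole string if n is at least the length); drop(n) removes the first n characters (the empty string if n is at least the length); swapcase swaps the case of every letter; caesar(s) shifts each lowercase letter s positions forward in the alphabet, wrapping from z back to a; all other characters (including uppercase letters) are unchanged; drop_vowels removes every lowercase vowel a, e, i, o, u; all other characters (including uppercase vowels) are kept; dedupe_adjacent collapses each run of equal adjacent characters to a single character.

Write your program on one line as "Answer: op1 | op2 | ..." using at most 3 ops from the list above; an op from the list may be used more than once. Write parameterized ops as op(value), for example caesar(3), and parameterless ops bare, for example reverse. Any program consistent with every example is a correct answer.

caesar(5) | caesar(24)

Check, running the answer program on each example:
  "kpvrwi" -> "puawbn" -> "nsyuzl"
  "ogvgrm" -> "tlalwr" -> "rjyjup"
  "rfo" -> "wkt" -> "uir"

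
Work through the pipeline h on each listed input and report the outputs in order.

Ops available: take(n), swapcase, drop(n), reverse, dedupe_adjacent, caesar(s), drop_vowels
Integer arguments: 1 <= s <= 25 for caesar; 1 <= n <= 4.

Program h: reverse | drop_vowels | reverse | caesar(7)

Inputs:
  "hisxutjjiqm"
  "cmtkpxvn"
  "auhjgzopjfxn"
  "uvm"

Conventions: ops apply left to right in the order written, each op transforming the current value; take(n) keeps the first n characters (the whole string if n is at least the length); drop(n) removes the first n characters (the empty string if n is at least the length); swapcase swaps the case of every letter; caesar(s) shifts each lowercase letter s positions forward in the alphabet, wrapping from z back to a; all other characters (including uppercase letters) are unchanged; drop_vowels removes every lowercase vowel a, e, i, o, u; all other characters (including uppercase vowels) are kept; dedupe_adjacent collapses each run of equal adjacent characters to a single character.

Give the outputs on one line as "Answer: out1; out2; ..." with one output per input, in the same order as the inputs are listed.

"ozeaqqxt"; "jtarwecu"; "oqngwqmeu"; "ct"

Execution, op by op:
  "hisxutjjiqm" -> "mqijjtuxsih" -> "mqjjtxsh" -> "hsxtjjqm" -> "ozeaqqxt"
  "cmtkpxvn" -> "nvxpktmc" -> "nvxpktmc" -> "cmtkpxvn" -> "jtarwecu"
  "auhjgzopjfxn" -> "nxfjpozgjhua" -> "nxfjpzgjh" -> "hjgzpjfxn" -> "oqngwqmeu"
  "uvm" -> "mvu" -> "mv" -> "vm" -> "ct"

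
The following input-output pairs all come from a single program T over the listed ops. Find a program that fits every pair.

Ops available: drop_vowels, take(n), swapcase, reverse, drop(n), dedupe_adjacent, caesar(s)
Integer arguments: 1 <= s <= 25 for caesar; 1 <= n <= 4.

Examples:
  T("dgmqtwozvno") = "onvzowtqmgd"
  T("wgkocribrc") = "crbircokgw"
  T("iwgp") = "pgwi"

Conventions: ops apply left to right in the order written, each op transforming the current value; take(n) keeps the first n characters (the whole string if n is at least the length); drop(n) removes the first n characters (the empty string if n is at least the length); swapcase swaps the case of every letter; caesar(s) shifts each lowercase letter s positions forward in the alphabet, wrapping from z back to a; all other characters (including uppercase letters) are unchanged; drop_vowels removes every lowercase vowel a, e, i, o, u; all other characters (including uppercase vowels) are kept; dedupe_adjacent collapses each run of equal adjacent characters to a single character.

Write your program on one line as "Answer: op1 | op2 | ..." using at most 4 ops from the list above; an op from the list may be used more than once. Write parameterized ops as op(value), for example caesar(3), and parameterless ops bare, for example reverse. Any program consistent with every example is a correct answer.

swapcase | reverse | swapcase

Check, running the answer program on each example:
  "dgmqtwozvno" -> "DGMQTWOZVNO" -> "ONVZOWTQMGD" -> "onvzowtqmgd"
  "wgkocribrc" -> "WGKOCRIBRC" -> "CRBIRCOKGW" -> "crbircokgw"
  "iwgp" -> "IWGP" -> "PGWI" -> "pgwi"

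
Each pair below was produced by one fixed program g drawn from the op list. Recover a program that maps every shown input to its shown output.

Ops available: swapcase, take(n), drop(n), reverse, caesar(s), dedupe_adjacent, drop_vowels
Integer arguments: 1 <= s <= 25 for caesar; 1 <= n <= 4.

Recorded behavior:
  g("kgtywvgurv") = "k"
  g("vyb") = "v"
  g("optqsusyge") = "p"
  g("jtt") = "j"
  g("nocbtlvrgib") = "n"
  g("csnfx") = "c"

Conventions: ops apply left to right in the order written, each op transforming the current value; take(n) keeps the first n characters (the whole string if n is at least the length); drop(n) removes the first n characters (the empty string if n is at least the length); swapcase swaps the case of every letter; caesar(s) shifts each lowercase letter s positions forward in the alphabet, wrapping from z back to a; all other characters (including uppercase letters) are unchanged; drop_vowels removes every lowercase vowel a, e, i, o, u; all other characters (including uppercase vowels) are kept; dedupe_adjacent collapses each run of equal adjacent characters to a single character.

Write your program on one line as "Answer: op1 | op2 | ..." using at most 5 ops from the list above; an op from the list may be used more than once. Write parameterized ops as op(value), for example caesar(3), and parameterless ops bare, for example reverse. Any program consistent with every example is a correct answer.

reverse | drop_vowels | reverse | take(3) | take(1)

Check, running the answer program on each example:
  "kgtywvgurv" -> "vrugvwytgk" -> "vrgvwytgk" -> "kgtywvgrv" -> "kgt" -> "k"
  "vyb" -> "byv" -> "byv" -> "vyb" -> "vyb" -> "v"
  "optqsusyge" -> "egysusqtpo" -> "gyssqtp" -> "ptqssyg" -> "ptq" -> "p"
  "jtt" -> "ttj" -> "ttj" -> "jtt" -> "jtt" -> "j"
  "nocbtlvrgib" -> "bigrvltbcon" -> "bgrvltbcn" -> "ncbtlvrgb" -> "ncb" -> "n"
  "csnfx" -> "xfnsc" -> "xfnsc" -> "csnfx" -> "csn" -> "c"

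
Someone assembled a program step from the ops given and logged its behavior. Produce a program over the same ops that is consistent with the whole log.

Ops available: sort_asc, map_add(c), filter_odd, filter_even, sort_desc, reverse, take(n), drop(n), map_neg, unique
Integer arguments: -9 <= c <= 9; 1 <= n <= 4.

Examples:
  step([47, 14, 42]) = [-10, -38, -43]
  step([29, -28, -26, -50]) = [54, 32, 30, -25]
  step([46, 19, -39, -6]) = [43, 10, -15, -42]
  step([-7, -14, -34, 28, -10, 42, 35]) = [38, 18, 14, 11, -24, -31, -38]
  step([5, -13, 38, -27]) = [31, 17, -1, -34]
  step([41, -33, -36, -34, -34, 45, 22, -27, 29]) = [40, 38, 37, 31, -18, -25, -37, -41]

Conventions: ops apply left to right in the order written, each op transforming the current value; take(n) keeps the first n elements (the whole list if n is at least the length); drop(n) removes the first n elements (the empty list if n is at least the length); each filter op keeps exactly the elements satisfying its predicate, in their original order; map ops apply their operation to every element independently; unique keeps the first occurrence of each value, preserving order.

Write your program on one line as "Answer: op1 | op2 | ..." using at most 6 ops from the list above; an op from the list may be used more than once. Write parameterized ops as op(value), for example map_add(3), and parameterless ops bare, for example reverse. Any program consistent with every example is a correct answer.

map_add(-4) | reverse | unique | sort_desc | map_neg | sort_desc

Check, running the answer program on each example:
  [47, 14, 42] -> [43, 10, 38] -> [38, 10, 43] -> [38, 10, 43] -> [43, 38, 10] -> [-43, -38, -10] -> [-10, -38, -43]
  [29, -28, -26, -50] -> [25, -32, -30, -54] -> [-54, -30, -32, 25] -> [-54, -30, -32, 25] -> [25, -30, -32, -54] -> [-25, 30, 32, 54] -> [54, 32, 30, -25]
  [46, 19, -39, -6] -> [42, 15, -43, -10] -> [-10, -43, 15, 42] -> [-10, -43, 15, 42] -> [42, 15, -10, -43] -> [-42, -15, 10, 43] -> [43, 10, -15, -42]
  [-7, -14, -34, 28, -10, 42, 35] -> [-11, -18, -38, 24, -14, 38, 31] -> [31, 38, -14, 24, -38, -18, -11] -> [31, 38, -14, 24, -38, -18, -11] -> [38, 31, 24, -11, -14, -18, -38] -> [-38, -31, -24, 11, 14, 18, 38] -> [38, 18, 14, 11, -24, -31, -38]
  [5, -13, 38, -27] -> [1, -17, 34, -31] -> [-31, 34, -17, 1] -> [-31, 34, -17, 1] -> [34, 1, -17, -31] -> [-34, -1, 17, 31] -> [31, 17, -1, -34]
  [41, -33, -36, -34, -34, 45, 22, -27, 29] -> [37, -37, -40, -38, -38, 41, 18, -31, 25] -> [25, -31, 18, 41, -38, -38, -40, -37, 37] -> [25, -31, 18, 41, -38, -40, -37, 37] -> [41, 37, 25, 18, -31, -37, -38, -40] -> [-41, -37, -25, -18, 31, 37, 38, 40] -> [40, 38, 37, 31, -18, -25, -37, -41]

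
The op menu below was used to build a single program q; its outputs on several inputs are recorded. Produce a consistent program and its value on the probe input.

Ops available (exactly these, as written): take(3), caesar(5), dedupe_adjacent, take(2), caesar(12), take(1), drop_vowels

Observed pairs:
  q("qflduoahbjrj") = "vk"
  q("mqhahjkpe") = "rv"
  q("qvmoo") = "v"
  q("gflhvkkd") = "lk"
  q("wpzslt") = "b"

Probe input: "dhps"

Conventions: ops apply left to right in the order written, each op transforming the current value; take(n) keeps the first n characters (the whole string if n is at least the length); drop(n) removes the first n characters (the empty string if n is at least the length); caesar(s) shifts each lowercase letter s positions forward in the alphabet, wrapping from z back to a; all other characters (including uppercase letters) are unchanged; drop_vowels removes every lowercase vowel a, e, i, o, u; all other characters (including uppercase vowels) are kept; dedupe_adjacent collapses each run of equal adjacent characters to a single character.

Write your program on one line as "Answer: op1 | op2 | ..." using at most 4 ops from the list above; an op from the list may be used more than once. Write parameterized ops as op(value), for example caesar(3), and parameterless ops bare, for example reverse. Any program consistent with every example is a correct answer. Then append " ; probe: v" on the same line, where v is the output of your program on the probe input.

take(2) | caesar(5) | drop_vowels ; probe: "m"

Check, running the answer program on each example:
  "qflduoahbjrj" -> "qf" -> "vk" -> "vk"
  "mqhahjkpe" -> "mq" -> "rv" -> "rv"
  "qvmoo" -> "qv" -> "va" -> "v"
  "gflhvkkd" -> "gf" -> "lk" -> "lk"
  "wpzslt" -> "wp" -> "bu" -> "b"
  probe: "dhps" -> "dh" -> "im" -> "m"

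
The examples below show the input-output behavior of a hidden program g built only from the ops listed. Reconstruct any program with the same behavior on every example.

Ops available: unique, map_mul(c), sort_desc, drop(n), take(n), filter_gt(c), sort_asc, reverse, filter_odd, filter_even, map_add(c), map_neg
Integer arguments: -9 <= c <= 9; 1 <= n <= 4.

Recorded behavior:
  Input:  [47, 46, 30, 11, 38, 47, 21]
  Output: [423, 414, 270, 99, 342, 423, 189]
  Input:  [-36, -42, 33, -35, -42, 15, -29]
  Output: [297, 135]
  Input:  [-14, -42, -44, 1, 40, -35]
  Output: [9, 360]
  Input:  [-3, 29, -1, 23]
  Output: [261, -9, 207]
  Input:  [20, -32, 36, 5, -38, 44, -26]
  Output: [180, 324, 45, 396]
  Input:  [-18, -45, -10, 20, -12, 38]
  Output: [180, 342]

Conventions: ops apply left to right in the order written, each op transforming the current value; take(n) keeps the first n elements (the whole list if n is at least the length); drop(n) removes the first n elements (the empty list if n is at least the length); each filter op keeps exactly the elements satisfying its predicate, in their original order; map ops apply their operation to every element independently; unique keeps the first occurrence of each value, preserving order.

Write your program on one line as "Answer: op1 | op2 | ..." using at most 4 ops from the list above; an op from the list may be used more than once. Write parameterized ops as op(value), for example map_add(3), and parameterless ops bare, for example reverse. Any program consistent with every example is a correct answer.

filter_gt(-2) | map_neg | map_mul(9) | map_neg

Check, running the answer program on each example:
  [47, 46, 30, 11, 38, 47, 21] -> [47, 46, 30, 11, 38, 47, 21] -> [-47, -46, -30, -11, -38, -47, -21] -> [-423, -414, -270, -99, -342, -423, -189] -> [423, 414, 270, 99, 342, 423, 189]
  [-36, -42, 33, -35, -42, 15, -29] -> [33, 15] -> [-33, -15] -> [-297, -135] -> [297, 135]
  [-14, -42, -44, 1, 40, -35] -> [1, 40] -> [-1, -40] -> [-9, -360] -> [9, 360]
  [-3, 29, -1, 23] -> [29, -1, 23] -> [-29, 1, -23] -> [-261, 9, -207] -> [261, -9, 207]
  [20, -32, 36, 5, -38, 44, -26] -> [20, 36, 5, 44] -> [-20, -36, -5, -44] -> [-180, -324, -45, -396] -> [180, 324, 45, 396]
  [-18, -45, -10, 20, -12, 38] -> [20, 38] -> [-20, -38] -> [-180, -342] -> [180, 342]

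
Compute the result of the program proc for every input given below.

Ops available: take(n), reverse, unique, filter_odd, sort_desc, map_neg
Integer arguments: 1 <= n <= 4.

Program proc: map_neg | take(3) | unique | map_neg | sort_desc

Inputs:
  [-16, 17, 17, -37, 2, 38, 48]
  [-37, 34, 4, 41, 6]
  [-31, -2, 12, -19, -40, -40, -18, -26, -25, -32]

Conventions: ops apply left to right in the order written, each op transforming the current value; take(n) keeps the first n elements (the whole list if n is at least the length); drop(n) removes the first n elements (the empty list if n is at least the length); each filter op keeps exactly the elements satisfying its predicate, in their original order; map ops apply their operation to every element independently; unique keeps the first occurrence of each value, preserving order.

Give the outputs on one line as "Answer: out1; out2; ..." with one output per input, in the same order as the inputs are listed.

Execution, op by op:
  [-16, 17, 17, -37, 2, 38, 48] -> [16, -17, -17, 37, -2, -38, -48] -> [16, -17, -17] -> [16, -17] -> [-16, 17] -> [17, -16]
  [-37, 34, 4, 41, 6] -> [37, -34, -4, -41, -6] -> [37, -34, -4] -> [37, -34, -4] -> [-37, 34, 4] -> [34, 4, -37]
  [-31, -2, 12, -19, -40, -40, -18, -26, -25, -32] -> [31, 2, -12, 19, 40, 40, 18, 26, 25, 32] -> [31, 2, -12] -> [31, 2, -12] -> [-31, -2, 12] -> [12, -2, -31]

[17, -16]; [34, 4, -37]; [12, -2, -31]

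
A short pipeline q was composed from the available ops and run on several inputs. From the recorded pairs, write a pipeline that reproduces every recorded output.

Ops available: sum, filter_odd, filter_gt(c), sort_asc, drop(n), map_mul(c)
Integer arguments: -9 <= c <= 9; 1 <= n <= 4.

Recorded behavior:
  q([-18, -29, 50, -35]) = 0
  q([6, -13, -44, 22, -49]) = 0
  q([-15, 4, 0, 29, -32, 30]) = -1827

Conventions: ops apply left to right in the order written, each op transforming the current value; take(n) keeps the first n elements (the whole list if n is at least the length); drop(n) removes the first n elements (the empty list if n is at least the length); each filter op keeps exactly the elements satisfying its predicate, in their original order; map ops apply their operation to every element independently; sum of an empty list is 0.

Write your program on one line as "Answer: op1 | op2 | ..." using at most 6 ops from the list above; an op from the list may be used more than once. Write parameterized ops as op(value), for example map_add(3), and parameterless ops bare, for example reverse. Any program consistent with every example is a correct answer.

map_mul(9) | filter_gt(-9) | filter_odd | map_mul(-7) | sum

Check, running the answer program on each example:
  [-18, -29, 50, -35] -> [-162, -261, 450, -315] -> [450] -> [] -> [] -> 0
  [6, -13, -44, 22, -49] -> [54, -117, -396, 198, -441] -> [54, 198] -> [] -> [] -> 0
  [-15, 4, 0, 29, -32, 30] -> [-135, 36, 0, 261, -288, 270] -> [36, 0, 261, 270] -> [261] -> [-1827] -> -1827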